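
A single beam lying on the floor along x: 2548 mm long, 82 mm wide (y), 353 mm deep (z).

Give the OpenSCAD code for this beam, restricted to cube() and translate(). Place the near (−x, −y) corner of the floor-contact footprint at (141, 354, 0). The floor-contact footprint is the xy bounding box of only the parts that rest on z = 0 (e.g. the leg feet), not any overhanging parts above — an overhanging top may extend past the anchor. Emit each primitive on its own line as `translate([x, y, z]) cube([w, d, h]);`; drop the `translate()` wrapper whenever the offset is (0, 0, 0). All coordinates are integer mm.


translate([141, 354, 0]) cube([2548, 82, 353]);


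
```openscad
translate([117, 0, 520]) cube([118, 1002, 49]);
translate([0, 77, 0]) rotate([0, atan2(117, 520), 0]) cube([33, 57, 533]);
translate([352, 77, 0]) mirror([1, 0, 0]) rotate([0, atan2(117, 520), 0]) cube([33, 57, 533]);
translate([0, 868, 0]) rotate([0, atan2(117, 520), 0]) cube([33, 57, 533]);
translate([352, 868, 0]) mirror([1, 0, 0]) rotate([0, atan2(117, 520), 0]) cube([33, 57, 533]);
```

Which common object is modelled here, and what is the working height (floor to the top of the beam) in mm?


A sawhorse. The overall height is 569 mm.

A beam across two mirrored pairs of raked legs — a sawhorse. The beam's underside is at z = 520 (matching the legs' vertical rise in atan2(117, 520)) and the beam is 49 mm tall, so its top is at 520 + 49 = 569 mm. The raked legs top out at the beam's underside, so that is the highest point.


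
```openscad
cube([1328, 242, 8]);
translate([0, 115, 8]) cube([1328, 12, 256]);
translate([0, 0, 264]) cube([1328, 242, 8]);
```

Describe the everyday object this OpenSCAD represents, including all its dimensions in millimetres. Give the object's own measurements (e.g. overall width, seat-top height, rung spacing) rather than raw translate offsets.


An I-beam lying along x, 1328 mm long. Overall section height 272 mm. Two flanges 242 mm wide (y) and 8 mm thick, one on the floor and one at the top; a web 12 mm thick runs between them, centred on the flange width.


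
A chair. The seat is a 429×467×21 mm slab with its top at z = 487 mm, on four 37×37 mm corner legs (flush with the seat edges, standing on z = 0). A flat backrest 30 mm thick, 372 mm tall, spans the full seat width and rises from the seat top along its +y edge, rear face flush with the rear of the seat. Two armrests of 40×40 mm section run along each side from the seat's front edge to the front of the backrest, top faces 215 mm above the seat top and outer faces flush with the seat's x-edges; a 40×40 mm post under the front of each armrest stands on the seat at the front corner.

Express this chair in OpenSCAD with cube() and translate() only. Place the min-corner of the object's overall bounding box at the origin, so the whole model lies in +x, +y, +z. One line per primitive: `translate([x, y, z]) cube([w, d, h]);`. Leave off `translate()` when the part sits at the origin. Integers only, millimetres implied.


translate([0, 0, 466]) cube([429, 467, 21]);
cube([37, 37, 466]);
translate([392, 0, 0]) cube([37, 37, 466]);
translate([0, 430, 0]) cube([37, 37, 466]);
translate([392, 430, 0]) cube([37, 37, 466]);
translate([0, 437, 487]) cube([429, 30, 372]);
translate([0, 0, 662]) cube([40, 437, 40]);
translate([389, 0, 662]) cube([40, 437, 40]);
translate([0, 0, 487]) cube([40, 40, 175]);
translate([389, 0, 487]) cube([40, 40, 175]);


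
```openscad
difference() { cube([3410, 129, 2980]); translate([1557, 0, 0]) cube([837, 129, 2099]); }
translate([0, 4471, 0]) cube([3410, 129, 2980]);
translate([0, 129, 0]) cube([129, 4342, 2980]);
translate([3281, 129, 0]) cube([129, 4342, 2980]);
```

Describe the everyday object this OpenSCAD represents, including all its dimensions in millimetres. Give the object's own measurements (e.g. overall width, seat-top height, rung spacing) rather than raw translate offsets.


A single room: four walls, each 2980 mm tall and 129 mm thick, enclosing an outside footprint 3410×4600 mm (x × y), no floor or roof. The front and back walls (−y and +y sides) run the full x-width; the side walls fit between their inner faces. A door opening 837 mm wide and 2099 mm tall is cut through the front wall from the floor up, its −x edge 1557 mm from the wall's −x end.


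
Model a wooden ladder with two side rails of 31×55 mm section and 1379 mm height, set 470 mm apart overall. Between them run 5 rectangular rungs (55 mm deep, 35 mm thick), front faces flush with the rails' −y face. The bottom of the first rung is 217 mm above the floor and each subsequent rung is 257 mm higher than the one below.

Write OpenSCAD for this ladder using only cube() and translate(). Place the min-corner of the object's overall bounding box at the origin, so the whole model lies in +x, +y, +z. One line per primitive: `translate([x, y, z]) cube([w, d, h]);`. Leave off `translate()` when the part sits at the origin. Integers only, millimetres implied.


cube([31, 55, 1379]);
translate([439, 0, 0]) cube([31, 55, 1379]);
translate([31, 0, 217]) cube([408, 55, 35]);
translate([31, 0, 474]) cube([408, 55, 35]);
translate([31, 0, 731]) cube([408, 55, 35]);
translate([31, 0, 988]) cube([408, 55, 35]);
translate([31, 0, 1245]) cube([408, 55, 35]);


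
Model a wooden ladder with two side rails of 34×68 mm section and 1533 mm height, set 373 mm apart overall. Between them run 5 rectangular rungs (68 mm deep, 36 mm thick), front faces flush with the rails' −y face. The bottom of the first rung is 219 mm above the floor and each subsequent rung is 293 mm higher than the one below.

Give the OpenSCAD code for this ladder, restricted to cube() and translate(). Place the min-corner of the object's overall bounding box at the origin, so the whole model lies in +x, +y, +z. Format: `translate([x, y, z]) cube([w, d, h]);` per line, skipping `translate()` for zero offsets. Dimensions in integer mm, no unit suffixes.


cube([34, 68, 1533]);
translate([339, 0, 0]) cube([34, 68, 1533]);
translate([34, 0, 219]) cube([305, 68, 36]);
translate([34, 0, 512]) cube([305, 68, 36]);
translate([34, 0, 805]) cube([305, 68, 36]);
translate([34, 0, 1098]) cube([305, 68, 36]);
translate([34, 0, 1391]) cube([305, 68, 36]);


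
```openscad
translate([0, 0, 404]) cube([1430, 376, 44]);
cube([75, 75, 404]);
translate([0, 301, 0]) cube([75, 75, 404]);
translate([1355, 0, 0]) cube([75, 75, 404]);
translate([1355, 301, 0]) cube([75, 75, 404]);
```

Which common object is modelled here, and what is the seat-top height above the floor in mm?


A bench. The seat-top height is 448 mm.

A long slab on four corner posts — a bench. The slab sits at z = 404 with thickness 44, so the top is 404 + 44 = 448 mm.


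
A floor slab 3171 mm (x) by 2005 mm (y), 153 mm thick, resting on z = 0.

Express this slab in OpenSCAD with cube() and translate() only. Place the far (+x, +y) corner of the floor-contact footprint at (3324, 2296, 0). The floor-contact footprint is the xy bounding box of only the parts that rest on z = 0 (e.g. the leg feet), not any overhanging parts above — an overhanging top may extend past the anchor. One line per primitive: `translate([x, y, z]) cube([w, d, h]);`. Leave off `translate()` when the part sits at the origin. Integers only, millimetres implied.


translate([153, 291, 0]) cube([3171, 2005, 153]);


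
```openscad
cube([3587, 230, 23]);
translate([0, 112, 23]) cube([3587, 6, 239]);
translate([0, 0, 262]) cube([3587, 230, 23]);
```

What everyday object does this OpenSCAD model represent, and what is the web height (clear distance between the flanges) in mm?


An I-beam. The web height is 239 mm.

Two wide flanges with a thin centred web — an I-beam. Overall 285 mm minus two 23 mm flanges gives a web of 285 − 2·23 = 239 mm.


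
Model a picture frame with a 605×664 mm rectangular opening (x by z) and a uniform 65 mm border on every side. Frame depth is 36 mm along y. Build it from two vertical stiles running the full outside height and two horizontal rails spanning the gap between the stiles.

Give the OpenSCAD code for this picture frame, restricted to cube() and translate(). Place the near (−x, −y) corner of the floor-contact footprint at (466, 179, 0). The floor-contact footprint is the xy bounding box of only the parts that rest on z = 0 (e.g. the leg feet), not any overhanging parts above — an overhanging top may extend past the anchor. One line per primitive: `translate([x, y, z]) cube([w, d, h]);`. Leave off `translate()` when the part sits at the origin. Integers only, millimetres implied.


translate([466, 179, 0]) cube([65, 36, 794]);
translate([1136, 179, 0]) cube([65, 36, 794]);
translate([531, 179, 0]) cube([605, 36, 65]);
translate([531, 179, 729]) cube([605, 36, 65]);


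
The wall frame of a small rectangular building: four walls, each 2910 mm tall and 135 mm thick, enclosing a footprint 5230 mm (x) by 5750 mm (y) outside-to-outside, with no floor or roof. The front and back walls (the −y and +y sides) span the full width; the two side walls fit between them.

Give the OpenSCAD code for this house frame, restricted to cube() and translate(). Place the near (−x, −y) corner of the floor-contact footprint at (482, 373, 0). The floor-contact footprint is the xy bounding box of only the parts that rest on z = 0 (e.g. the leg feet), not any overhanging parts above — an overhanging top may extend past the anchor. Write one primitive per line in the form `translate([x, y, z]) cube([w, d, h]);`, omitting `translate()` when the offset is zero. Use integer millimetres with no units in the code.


translate([482, 373, 0]) cube([5230, 135, 2910]);
translate([482, 5988, 0]) cube([5230, 135, 2910]);
translate([482, 508, 0]) cube([135, 5480, 2910]);
translate([5577, 508, 0]) cube([135, 5480, 2910]);


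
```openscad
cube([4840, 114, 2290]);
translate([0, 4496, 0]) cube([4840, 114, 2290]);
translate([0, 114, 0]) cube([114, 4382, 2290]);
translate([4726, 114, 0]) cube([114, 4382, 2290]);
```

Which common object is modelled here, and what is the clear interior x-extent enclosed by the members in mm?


A house (or room) frame. The interior width is 4612 mm.

Four 2290 mm walls enclosing a rectangle with no floor or roof — a room or house frame. Outside width is 4840 mm and wall thickness is 114 mm, so the interior width is 4840 − 2 × 114 = 4612 mm.


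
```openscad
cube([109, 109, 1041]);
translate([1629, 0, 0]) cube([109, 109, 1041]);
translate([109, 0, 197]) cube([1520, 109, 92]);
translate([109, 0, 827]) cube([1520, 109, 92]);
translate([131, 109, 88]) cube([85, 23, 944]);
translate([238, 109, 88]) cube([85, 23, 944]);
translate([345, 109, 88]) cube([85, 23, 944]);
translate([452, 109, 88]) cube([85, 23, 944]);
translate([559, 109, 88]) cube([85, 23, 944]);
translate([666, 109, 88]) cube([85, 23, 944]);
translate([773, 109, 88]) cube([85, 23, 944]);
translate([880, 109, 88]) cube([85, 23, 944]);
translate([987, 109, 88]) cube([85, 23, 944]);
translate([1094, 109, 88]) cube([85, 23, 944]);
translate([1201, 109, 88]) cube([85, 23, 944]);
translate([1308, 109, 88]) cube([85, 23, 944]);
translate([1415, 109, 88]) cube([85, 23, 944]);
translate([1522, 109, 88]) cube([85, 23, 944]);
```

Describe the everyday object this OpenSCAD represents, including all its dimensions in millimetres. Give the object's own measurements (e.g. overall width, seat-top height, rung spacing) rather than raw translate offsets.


A fence section. Two 109×109 mm posts, 1041 mm tall, stand on the floor with a clear span of 1520 mm between their inner faces. Two horizontal rails of 109×92 mm section span the gap between the posts with their undersides at z = 197 mm and z = 827 mm, flush with the posts' −y face. 14 pickets, each 85 mm wide, 23 mm thick and 944 mm tall, are fixed to the +y face of the rails with their bottoms at z = 88 mm, spaced across the span with a 22 mm gap after the −x post and between neighbouring pickets and before the +x post.


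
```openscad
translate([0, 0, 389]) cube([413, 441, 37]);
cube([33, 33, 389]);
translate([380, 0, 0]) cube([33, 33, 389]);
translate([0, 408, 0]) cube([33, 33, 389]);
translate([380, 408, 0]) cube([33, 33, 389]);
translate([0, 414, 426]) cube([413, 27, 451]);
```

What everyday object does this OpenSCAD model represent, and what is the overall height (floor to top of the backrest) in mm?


A chair. The overall height is 877 mm.

A slab on four corner posts with a tall panel at the back — a chair. The seat slab sits at z = 389 with thickness 37, and the 451 mm backrest starts at the seat top, so the overall height is 389 + 37 + 451 = 877 mm.


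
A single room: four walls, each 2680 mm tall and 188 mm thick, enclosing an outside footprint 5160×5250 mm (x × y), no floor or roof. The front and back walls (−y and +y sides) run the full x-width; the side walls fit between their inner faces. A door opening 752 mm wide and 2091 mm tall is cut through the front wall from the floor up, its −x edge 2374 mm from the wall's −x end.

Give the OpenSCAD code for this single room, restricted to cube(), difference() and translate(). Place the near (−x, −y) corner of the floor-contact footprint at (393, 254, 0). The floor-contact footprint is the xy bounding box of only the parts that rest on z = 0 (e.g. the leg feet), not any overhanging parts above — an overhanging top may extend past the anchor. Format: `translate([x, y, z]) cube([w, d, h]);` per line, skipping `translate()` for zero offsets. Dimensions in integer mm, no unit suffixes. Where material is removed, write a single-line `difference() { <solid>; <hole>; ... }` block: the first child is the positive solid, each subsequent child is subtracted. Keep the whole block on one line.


difference() { translate([393, 254, 0]) cube([5160, 188, 2680]); translate([2767, 254, 0]) cube([752, 188, 2091]); }
translate([393, 5316, 0]) cube([5160, 188, 2680]);
translate([393, 442, 0]) cube([188, 4874, 2680]);
translate([5365, 442, 0]) cube([188, 4874, 2680]);


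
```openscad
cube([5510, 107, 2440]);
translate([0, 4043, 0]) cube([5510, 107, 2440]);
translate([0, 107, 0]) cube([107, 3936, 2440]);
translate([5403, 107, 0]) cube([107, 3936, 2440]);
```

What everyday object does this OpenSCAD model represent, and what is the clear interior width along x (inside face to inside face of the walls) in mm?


A house (or room) frame. The interior width is 5296 mm.

Four 2440 mm walls enclosing a rectangle with no floor or roof — a room or house frame. Outside width is 5510 mm and wall thickness is 107 mm, so the interior width is 5510 − 2 × 107 = 5296 mm.


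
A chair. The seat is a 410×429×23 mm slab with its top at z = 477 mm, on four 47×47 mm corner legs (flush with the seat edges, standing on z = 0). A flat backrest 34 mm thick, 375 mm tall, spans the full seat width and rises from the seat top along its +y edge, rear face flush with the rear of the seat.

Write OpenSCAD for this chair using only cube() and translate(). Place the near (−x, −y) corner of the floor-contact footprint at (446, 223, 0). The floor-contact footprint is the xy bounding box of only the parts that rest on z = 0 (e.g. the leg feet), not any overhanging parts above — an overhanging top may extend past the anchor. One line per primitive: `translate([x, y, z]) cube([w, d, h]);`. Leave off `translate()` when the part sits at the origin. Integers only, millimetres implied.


translate([446, 223, 454]) cube([410, 429, 23]);
translate([446, 223, 0]) cube([47, 47, 454]);
translate([809, 223, 0]) cube([47, 47, 454]);
translate([446, 605, 0]) cube([47, 47, 454]);
translate([809, 605, 0]) cube([47, 47, 454]);
translate([446, 618, 477]) cube([410, 34, 375]);


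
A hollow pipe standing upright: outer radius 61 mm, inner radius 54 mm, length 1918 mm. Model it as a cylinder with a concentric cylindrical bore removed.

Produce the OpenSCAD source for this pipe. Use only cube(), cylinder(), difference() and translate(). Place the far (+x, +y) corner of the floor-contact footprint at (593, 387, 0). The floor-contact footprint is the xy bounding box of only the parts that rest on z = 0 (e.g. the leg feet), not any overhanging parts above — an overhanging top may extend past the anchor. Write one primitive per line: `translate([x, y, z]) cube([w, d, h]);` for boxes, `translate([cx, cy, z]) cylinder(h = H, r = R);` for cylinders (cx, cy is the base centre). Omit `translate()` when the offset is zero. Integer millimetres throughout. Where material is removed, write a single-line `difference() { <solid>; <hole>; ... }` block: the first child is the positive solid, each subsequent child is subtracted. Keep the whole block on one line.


difference() { translate([532, 326, 0]) cylinder(h = 1918, r = 61); translate([532, 326, 0]) cylinder(h = 1918, r = 54); }


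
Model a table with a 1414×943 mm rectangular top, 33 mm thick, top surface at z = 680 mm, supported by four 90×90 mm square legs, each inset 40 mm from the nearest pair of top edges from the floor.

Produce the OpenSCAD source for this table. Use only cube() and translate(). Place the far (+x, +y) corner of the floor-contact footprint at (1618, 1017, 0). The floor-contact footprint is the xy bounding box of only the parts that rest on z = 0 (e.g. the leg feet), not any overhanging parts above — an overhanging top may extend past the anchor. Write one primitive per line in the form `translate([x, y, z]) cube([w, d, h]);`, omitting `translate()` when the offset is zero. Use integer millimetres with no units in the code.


// leg_h = 680 - 33 = 647
translate([244, 114, 647]) cube([1414, 943, 33]);
translate([284, 154, 0]) cube([90, 90, 647]);
translate([1528, 154, 0]) cube([90, 90, 647]);
translate([284, 927, 0]) cube([90, 90, 647]);
translate([1528, 927, 0]) cube([90, 90, 647]);


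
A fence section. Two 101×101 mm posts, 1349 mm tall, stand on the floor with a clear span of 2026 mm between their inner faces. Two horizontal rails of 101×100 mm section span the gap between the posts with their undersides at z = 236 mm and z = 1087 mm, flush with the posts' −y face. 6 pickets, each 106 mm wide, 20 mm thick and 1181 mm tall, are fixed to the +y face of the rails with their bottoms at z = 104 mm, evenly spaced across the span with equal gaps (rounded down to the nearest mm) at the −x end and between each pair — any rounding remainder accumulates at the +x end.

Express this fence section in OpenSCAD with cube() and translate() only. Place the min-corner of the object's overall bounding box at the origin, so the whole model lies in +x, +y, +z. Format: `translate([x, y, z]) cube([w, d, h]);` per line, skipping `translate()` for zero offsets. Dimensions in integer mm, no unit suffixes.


cube([101, 101, 1349]);
translate([2127, 0, 0]) cube([101, 101, 1349]);
translate([101, 0, 236]) cube([2026, 101, 100]);
translate([101, 0, 1087]) cube([2026, 101, 100]);
translate([299, 101, 104]) cube([106, 20, 1181]);
translate([603, 101, 104]) cube([106, 20, 1181]);
translate([907, 101, 104]) cube([106, 20, 1181]);
translate([1211, 101, 104]) cube([106, 20, 1181]);
translate([1515, 101, 104]) cube([106, 20, 1181]);
translate([1819, 101, 104]) cube([106, 20, 1181]);


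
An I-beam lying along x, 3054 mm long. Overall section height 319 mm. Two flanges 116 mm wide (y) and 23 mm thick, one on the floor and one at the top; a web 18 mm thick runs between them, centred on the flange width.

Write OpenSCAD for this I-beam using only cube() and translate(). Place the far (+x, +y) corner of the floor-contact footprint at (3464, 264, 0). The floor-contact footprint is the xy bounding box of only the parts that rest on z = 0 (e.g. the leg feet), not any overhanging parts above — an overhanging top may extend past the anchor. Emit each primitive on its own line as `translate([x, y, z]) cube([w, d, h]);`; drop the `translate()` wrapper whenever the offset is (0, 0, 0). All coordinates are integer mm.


translate([410, 148, 0]) cube([3054, 116, 23]);
translate([410, 197, 23]) cube([3054, 18, 273]);
translate([410, 148, 296]) cube([3054, 116, 23]);


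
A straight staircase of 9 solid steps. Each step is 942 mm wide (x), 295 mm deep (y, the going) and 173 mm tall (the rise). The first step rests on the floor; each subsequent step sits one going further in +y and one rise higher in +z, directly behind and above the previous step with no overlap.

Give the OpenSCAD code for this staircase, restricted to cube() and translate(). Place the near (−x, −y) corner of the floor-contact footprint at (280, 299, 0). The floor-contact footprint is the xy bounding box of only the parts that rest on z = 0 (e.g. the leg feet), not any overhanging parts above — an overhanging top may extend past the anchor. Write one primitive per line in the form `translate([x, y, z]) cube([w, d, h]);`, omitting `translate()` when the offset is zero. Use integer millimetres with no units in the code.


translate([280, 299, 0]) cube([942, 295, 173]);
translate([280, 594, 173]) cube([942, 295, 173]);
translate([280, 889, 346]) cube([942, 295, 173]);
translate([280, 1184, 519]) cube([942, 295, 173]);
translate([280, 1479, 692]) cube([942, 295, 173]);
translate([280, 1774, 865]) cube([942, 295, 173]);
translate([280, 2069, 1038]) cube([942, 295, 173]);
translate([280, 2364, 1211]) cube([942, 295, 173]);
translate([280, 2659, 1384]) cube([942, 295, 173]);


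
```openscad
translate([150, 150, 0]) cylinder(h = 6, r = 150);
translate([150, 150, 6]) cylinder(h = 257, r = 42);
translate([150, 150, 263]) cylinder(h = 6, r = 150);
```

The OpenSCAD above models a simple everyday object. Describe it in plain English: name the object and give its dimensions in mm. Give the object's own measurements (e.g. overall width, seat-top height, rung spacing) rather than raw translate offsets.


A spool: two coaxial disc flanges of radius 150 mm and thickness 6 mm, joined by a core cylinder of radius 42 mm and height 257 mm. The lower flange rests on z = 0 and the three cylinders share a vertical axis.


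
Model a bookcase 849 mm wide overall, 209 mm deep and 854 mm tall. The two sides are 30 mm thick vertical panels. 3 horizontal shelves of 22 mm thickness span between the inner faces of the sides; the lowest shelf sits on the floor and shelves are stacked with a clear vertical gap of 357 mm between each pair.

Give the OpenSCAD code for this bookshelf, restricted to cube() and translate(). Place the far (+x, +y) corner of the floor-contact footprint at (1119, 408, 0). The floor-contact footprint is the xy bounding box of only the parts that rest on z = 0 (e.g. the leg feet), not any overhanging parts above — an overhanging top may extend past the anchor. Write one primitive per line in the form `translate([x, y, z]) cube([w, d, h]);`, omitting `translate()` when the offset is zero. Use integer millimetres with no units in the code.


translate([270, 199, 0]) cube([30, 209, 854]);
translate([1089, 199, 0]) cube([30, 209, 854]);
translate([300, 199, 0]) cube([789, 209, 22]);
translate([300, 199, 379]) cube([789, 209, 22]);
translate([300, 199, 758]) cube([789, 209, 22]);


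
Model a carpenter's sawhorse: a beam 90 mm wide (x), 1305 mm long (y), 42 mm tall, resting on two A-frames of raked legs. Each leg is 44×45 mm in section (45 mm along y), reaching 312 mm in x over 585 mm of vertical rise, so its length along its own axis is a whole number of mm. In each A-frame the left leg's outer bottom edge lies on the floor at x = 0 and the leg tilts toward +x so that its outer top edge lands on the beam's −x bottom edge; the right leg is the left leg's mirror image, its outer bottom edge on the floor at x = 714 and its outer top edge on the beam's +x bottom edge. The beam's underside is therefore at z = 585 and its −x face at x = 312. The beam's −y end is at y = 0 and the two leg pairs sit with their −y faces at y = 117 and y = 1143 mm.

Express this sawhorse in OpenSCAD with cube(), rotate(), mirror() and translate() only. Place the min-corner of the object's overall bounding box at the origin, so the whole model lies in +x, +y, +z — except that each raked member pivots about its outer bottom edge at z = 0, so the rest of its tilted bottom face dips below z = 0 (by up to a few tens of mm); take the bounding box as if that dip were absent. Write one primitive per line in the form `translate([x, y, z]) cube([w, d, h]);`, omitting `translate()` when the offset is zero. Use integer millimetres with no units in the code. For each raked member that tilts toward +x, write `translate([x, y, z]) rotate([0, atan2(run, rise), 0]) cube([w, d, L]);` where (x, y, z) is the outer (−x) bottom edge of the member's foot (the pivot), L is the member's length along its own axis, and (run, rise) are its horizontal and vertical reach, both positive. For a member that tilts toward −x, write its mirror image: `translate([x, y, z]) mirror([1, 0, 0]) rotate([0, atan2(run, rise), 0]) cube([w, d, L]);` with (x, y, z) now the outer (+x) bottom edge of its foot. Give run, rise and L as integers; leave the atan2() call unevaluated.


translate([312, 0, 585]) cube([90, 1305, 42]);
translate([0, 117, 0]) rotate([0, atan2(312, 585), 0]) cube([44, 45, 663]);
translate([714, 117, 0]) mirror([1, 0, 0]) rotate([0, atan2(312, 585), 0]) cube([44, 45, 663]);
translate([0, 1143, 0]) rotate([0, atan2(312, 585), 0]) cube([44, 45, 663]);
translate([714, 1143, 0]) mirror([1, 0, 0]) rotate([0, atan2(312, 585), 0]) cube([44, 45, 663]);


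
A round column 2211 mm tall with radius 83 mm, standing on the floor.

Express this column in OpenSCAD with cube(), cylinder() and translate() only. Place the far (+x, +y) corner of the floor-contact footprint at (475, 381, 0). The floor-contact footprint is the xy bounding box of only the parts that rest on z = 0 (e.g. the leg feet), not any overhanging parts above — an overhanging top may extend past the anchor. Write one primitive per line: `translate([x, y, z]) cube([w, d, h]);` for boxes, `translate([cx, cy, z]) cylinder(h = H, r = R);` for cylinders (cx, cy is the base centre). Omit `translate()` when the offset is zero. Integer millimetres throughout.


translate([392, 298, 0]) cylinder(h = 2211, r = 83);


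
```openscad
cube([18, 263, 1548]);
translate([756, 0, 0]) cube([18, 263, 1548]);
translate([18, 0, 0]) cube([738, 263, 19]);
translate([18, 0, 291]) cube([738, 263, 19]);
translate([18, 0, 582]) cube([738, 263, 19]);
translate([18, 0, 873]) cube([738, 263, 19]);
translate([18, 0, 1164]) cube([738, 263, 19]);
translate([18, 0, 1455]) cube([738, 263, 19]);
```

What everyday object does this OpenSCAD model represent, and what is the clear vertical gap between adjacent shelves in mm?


A bookshelf. The clear shelf gap is 272 mm.

Two tall side panels with 6 horizontal boards between them — a bookshelf. The first two shelf undersides are at z = 0 and z = 291; with shelf thickness 19, the clear gap is 291 − 0 − 19 = 272 mm.


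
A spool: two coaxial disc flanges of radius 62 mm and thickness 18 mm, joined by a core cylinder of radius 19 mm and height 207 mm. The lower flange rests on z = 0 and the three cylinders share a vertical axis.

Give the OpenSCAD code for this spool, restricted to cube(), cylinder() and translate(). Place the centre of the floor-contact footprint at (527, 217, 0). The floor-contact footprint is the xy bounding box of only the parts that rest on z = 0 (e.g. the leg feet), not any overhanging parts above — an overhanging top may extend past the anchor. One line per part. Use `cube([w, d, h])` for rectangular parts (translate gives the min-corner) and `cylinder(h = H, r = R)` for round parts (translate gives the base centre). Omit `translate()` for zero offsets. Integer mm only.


translate([527, 217, 0]) cylinder(h = 18, r = 62);
translate([527, 217, 18]) cylinder(h = 207, r = 19);
translate([527, 217, 225]) cylinder(h = 18, r = 62);


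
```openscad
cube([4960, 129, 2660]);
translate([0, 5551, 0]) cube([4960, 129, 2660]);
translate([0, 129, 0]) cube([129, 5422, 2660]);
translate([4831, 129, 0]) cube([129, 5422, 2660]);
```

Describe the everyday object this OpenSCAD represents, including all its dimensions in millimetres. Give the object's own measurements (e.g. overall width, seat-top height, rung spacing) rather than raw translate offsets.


The wall frame of a small rectangular building: four walls, each 2660 mm tall and 129 mm thick, enclosing a footprint 4960 mm (x) by 5680 mm (y) outside-to-outside, with no floor or roof. The front and back walls (the −y and +y sides) span the full width; the two side walls fit between them.


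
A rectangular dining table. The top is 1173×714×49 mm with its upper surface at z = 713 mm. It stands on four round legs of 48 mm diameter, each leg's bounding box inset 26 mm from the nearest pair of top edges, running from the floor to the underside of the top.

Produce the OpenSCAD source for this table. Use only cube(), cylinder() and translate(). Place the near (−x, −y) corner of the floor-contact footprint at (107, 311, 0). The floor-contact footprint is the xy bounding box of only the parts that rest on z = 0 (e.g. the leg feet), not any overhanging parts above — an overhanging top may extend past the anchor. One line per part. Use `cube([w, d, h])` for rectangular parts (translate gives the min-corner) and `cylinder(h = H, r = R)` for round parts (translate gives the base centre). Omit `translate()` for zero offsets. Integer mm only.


translate([81, 285, 664]) cube([1173, 714, 49]);
translate([131, 335, 0]) cylinder(h = 664, r = 24);
translate([1204, 335, 0]) cylinder(h = 664, r = 24);
translate([131, 949, 0]) cylinder(h = 664, r = 24);
translate([1204, 949, 0]) cylinder(h = 664, r = 24);


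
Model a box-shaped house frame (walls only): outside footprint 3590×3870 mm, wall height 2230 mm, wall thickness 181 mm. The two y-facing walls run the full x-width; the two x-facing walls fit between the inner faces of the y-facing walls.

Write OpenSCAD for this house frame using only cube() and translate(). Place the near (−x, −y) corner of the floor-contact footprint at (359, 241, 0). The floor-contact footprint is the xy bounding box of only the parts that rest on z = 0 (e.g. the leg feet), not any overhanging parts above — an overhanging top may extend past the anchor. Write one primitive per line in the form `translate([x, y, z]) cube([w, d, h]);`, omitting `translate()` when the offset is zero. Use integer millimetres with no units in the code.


translate([359, 241, 0]) cube([3590, 181, 2230]);
translate([359, 3930, 0]) cube([3590, 181, 2230]);
translate([359, 422, 0]) cube([181, 3508, 2230]);
translate([3768, 422, 0]) cube([181, 3508, 2230]);


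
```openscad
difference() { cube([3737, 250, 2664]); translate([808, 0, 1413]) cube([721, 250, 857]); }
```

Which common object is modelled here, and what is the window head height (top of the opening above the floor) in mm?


A wall with a window opening. The window head height is 2270 mm.

A wall with a rectangular opening subtracted — a window. Sill at z = 1413, opening 857 mm tall, so the head is at 1413 + 857 = 2270 mm.


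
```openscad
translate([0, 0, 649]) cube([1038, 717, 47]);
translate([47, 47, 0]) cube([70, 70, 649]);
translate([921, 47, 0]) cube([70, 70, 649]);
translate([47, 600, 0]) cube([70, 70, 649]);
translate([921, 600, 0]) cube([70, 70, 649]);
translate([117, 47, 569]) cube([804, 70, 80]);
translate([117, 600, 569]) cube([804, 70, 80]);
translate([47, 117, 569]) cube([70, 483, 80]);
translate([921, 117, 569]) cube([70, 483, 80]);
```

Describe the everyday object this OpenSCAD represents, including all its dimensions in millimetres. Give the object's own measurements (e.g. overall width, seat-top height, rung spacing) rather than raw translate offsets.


A rectangular dining table. The top is 1038×717×47 mm with its upper surface at z = 696 mm. It stands on four 70×70 mm square legs, each inset 47 mm from the nearest pair of top edges, running from the floor to the underside of the top. Four apron rails, 70 mm thick and 80 mm tall, run between adjacent legs with their top edges flush with the underside of the top and their outer faces flush with the legs' outer faces.


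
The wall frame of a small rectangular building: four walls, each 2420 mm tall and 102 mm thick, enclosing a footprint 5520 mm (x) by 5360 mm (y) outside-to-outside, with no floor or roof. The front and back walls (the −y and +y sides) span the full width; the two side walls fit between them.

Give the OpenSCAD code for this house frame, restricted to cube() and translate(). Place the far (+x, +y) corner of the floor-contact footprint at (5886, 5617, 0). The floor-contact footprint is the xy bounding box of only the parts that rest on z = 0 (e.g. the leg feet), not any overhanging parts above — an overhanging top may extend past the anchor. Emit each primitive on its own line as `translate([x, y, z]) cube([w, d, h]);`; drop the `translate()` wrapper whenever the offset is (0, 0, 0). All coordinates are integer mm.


translate([366, 257, 0]) cube([5520, 102, 2420]);
translate([366, 5515, 0]) cube([5520, 102, 2420]);
translate([366, 359, 0]) cube([102, 5156, 2420]);
translate([5784, 359, 0]) cube([102, 5156, 2420]);


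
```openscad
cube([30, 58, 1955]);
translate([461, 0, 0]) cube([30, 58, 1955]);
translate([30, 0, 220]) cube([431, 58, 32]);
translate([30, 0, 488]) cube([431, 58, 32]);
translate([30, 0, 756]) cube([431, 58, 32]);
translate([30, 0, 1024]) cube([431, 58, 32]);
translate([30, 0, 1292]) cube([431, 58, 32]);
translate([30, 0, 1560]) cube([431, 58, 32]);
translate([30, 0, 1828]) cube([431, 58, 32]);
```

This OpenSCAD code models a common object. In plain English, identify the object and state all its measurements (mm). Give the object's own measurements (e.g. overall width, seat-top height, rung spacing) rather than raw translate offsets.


A straight ladder. Two 30×58 mm vertical rails, 1955 mm tall, stand 491 mm apart (outside-to-outside) with their front faces coplanar on the −y side. 7 rungs, each 58 mm deep and 32 mm tall, span between the inner faces of the rails, front faces flush with the rails. The lowest rung's underside is at z = 220 mm and rungs are spaced 268 mm apart (underside to underside).


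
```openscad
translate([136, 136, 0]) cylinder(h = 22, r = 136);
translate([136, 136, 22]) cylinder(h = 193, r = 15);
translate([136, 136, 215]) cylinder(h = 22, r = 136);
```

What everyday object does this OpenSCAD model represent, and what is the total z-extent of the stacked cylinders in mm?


A spool. The overall height is 237 mm.

Three coaxial cylinders, large–small–large — a spool. Two 22 mm flanges and a 193 mm core give 22 + 193 + 22 = 237 mm.


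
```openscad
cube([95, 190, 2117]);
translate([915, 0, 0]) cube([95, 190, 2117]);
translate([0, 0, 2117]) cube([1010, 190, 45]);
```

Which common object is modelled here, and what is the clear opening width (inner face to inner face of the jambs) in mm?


A door frame. The clear opening width is 820 mm.

Two 2117 mm tall posts with a header on top — a door frame. The left jamb is 95 mm wide at x = 0; the right jamb starts at x = 915. The clear opening is 915 − 95 = 820 mm.


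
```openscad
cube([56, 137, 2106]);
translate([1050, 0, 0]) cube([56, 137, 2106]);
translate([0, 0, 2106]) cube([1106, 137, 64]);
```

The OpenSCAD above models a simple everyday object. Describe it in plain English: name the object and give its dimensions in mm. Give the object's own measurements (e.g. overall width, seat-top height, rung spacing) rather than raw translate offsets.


A door frame. The clear opening is 994 mm wide and 2106 mm high. Two 56 mm wide jambs, 137 mm deep, stand either side of the opening from the floor to the top of the opening. A 64 mm thick head sits across the top of both jambs, spanning the full outside width of the frame.


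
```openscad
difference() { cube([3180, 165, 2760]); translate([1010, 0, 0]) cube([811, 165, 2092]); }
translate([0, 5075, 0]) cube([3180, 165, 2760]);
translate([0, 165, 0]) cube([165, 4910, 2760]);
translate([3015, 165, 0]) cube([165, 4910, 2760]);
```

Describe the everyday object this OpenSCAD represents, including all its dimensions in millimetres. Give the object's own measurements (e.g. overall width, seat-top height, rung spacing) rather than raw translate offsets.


A single room: four walls, each 2760 mm tall and 165 mm thick, enclosing an outside footprint 3180×5240 mm (x × y), no floor or roof. The front and back walls (−y and +y sides) run the full x-width; the side walls fit between their inner faces. A door opening 811 mm wide and 2092 mm tall is cut through the front wall from the floor up, its −x edge 1010 mm from the wall's −x end.


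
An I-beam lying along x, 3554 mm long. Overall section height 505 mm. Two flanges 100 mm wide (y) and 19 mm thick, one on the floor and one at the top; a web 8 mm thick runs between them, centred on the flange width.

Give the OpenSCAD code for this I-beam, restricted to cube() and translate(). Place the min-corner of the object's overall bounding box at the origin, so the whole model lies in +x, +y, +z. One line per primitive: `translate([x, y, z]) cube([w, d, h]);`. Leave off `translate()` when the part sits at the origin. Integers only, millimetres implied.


cube([3554, 100, 19]);
translate([0, 46, 19]) cube([3554, 8, 467]);
translate([0, 0, 486]) cube([3554, 100, 19]);


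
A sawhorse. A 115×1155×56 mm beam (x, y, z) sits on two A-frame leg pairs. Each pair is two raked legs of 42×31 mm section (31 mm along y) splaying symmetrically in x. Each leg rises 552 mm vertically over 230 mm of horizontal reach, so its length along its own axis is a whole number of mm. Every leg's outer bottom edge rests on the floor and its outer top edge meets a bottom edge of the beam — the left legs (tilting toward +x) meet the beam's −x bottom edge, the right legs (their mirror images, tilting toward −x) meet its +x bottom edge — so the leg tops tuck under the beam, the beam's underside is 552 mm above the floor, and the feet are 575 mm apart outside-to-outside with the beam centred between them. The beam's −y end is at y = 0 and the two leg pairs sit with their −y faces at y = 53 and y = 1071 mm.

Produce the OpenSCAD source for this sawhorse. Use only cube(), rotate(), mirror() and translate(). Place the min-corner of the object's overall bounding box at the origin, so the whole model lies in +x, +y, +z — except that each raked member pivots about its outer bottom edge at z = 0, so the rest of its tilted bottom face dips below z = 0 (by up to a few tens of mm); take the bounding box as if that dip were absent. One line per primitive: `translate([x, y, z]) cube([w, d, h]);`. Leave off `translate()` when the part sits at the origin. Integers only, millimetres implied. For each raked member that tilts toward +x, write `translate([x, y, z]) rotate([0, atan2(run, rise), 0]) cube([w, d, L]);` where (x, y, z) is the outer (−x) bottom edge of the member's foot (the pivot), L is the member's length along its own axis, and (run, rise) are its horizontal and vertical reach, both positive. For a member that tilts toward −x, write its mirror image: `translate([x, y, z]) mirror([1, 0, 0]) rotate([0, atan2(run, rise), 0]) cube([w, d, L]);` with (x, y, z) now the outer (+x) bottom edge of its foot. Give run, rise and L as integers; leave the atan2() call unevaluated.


translate([230, 0, 552]) cube([115, 1155, 56]);
translate([0, 53, 0]) rotate([0, atan2(230, 552), 0]) cube([42, 31, 598]);
translate([575, 53, 0]) mirror([1, 0, 0]) rotate([0, atan2(230, 552), 0]) cube([42, 31, 598]);
translate([0, 1071, 0]) rotate([0, atan2(230, 552), 0]) cube([42, 31, 598]);
translate([575, 1071, 0]) mirror([1, 0, 0]) rotate([0, atan2(230, 552), 0]) cube([42, 31, 598]);


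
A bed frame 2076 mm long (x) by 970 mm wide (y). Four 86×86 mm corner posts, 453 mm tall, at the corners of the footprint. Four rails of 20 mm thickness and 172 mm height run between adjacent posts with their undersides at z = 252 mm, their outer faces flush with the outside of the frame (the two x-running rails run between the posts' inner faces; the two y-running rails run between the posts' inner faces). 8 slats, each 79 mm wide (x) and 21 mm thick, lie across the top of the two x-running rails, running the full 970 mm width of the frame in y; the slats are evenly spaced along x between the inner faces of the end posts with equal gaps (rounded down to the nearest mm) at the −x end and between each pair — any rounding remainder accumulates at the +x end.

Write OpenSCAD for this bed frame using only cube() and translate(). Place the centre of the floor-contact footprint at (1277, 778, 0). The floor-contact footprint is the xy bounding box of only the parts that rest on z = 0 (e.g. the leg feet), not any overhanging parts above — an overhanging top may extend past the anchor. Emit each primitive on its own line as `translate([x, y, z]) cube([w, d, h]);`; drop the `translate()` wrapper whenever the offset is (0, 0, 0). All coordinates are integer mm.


translate([239, 293, 0]) cube([86, 86, 453]);
translate([239, 1177, 0]) cube([86, 86, 453]);
translate([2229, 293, 0]) cube([86, 86, 453]);
translate([2229, 1177, 0]) cube([86, 86, 453]);
translate([325, 293, 252]) cube([1904, 20, 172]);
translate([325, 1243, 252]) cube([1904, 20, 172]);
translate([239, 379, 252]) cube([20, 798, 172]);
translate([2295, 379, 252]) cube([20, 798, 172]);
translate([466, 293, 424]) cube([79, 970, 21]);
translate([686, 293, 424]) cube([79, 970, 21]);
translate([906, 293, 424]) cube([79, 970, 21]);
translate([1126, 293, 424]) cube([79, 970, 21]);
translate([1346, 293, 424]) cube([79, 970, 21]);
translate([1566, 293, 424]) cube([79, 970, 21]);
translate([1786, 293, 424]) cube([79, 970, 21]);
translate([2006, 293, 424]) cube([79, 970, 21]);
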